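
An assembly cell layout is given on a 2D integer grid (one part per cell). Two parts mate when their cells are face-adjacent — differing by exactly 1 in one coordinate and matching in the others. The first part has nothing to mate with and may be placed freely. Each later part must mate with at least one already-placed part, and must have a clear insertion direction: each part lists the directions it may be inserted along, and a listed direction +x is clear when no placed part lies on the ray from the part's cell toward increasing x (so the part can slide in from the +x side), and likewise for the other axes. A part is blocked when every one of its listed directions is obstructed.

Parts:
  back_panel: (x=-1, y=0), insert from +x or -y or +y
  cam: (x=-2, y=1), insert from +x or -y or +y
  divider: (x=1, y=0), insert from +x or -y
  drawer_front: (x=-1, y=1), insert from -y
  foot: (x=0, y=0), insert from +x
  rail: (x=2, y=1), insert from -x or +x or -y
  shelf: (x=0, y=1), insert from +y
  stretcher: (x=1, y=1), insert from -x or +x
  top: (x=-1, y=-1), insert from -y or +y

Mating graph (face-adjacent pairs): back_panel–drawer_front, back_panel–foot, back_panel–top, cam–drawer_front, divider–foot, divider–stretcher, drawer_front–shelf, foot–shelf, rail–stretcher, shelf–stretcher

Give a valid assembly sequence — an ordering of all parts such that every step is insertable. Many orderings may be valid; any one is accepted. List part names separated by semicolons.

shelf; drawer_front; cam; stretcher; rail; foot; divider; back_panel; top

1. shelf@(0, 1) [+y clear] — {shelf}
2. drawer_front@(-1, 1) [-y clear] — {drawer_front, shelf}
3. cam@(-2, 1) [-y clear] — {cam, drawer_front, shelf}
4. stretcher@(1, 1) [+x clear] — {cam, drawer_front, shelf, stretcher}
5. rail@(2, 1) [+x clear] — {cam, drawer_front, rail, shelf, stretcher}
6. foot@(0, 0) [+x clear] — {cam, drawer_front, foot, rail, shelf, stretcher}
7. divider@(1, 0) [+x clear] — {cam, divider, drawer_front, foot, rail, shelf, stretcher}
8. back_panel@(-1, 0) [-y clear] — {back_panel, cam, divider, drawer_front, foot, rail, shelf, stretcher}
9. top@(-1, -1) [-y clear] — {back_panel, cam, divider, drawer_front, foot, rail, shelf, stretcher, top}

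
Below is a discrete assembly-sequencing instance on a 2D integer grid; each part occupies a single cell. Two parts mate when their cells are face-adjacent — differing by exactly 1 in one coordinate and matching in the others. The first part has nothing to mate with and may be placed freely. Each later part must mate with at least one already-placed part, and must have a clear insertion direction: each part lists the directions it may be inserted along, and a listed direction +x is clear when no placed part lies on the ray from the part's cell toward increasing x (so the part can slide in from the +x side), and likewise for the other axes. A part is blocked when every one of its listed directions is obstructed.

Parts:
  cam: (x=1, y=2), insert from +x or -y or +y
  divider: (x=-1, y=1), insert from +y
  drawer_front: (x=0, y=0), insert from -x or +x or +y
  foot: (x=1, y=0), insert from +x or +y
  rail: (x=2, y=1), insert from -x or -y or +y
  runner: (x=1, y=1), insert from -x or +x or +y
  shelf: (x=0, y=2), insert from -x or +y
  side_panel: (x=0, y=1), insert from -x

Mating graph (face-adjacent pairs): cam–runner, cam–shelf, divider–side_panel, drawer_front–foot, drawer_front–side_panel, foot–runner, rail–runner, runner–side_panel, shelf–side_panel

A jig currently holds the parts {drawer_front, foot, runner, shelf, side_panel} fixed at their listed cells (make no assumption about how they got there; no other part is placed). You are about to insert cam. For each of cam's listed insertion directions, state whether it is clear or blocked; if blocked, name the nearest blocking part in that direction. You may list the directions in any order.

+x: clear; +y: clear; -y: blocked by runner

+x: ray from cam(1, 2) has no placed part ⇒ clear
-y: nearest on ray is runner@(1, 1) ⇒ blocked
+y: ray from cam(1, 2) has no placed part ⇒ clear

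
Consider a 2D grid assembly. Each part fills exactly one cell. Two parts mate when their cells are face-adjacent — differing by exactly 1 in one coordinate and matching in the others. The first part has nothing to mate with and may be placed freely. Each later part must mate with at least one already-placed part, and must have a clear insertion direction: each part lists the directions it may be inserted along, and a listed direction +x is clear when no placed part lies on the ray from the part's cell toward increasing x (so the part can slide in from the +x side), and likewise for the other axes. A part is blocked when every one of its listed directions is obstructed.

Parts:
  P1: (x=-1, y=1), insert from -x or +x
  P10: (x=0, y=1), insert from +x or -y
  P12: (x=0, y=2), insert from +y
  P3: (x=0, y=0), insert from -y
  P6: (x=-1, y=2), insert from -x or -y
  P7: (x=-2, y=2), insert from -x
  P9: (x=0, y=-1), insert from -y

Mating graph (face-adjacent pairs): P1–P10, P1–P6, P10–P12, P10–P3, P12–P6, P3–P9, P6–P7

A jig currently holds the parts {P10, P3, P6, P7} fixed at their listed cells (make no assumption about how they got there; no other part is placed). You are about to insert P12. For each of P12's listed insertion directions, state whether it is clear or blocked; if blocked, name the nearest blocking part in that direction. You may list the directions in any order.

+y: clear

+y: ray from P12(0, 2) has no placed part ⇒ clear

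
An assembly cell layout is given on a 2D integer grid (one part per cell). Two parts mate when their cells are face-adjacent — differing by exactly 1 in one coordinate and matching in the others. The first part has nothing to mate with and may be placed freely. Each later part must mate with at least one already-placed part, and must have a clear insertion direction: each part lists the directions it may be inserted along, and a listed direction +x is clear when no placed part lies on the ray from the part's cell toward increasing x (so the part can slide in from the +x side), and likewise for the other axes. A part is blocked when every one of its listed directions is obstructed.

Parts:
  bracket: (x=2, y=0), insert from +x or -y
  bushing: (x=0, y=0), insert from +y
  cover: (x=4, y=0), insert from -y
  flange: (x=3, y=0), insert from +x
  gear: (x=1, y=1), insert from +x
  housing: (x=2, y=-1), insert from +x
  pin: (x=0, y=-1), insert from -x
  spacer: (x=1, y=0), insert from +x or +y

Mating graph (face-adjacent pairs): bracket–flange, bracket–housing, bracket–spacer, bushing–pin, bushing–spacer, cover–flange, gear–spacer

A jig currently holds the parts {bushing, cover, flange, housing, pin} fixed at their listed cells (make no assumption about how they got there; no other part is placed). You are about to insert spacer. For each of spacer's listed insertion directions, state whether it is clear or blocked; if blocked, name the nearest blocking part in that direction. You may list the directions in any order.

+x: nearest on ray is flange@(3, 0) ⇒ blocked
+y: ray from spacer(1, 0) has no placed part ⇒ clear

+x: blocked by flange; +y: clear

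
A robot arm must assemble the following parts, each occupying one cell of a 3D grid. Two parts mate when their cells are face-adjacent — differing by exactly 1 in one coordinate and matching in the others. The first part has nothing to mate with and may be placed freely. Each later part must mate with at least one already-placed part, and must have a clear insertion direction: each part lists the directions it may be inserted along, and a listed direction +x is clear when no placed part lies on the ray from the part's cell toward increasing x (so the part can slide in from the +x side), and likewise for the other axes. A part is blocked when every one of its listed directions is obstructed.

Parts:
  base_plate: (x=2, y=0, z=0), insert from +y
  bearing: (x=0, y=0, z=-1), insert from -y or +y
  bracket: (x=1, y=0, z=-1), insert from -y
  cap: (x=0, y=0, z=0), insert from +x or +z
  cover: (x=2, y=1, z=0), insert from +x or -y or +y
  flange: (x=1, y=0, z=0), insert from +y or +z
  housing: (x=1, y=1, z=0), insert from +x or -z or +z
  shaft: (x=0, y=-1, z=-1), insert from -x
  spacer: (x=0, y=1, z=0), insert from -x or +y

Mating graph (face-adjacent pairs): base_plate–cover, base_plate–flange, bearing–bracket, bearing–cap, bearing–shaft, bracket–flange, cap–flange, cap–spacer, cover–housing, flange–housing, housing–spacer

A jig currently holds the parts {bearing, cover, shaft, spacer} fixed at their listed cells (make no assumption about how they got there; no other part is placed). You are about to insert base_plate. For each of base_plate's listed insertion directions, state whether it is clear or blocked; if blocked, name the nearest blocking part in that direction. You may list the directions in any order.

+y: nearest on ray is cover@(2, 1, 0) ⇒ blocked

+y: blocked by cover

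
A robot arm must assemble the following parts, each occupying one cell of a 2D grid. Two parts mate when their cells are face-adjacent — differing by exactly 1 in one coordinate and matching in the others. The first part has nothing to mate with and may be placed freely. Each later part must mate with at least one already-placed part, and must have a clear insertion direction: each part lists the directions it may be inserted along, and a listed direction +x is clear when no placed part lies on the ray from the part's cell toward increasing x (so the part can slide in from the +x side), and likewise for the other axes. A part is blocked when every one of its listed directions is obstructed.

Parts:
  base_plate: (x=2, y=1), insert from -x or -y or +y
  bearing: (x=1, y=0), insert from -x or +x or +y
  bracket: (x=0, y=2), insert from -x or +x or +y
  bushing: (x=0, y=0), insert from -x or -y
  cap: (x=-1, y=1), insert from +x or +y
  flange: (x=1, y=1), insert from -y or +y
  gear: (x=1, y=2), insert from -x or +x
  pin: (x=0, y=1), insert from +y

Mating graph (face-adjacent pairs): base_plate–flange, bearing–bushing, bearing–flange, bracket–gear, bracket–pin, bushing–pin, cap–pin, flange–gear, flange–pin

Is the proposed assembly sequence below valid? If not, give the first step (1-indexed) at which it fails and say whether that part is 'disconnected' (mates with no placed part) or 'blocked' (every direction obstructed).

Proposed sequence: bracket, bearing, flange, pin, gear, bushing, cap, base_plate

Invalid at step 2 (disconnected)

1. bracket@(0, 2) [-x clear] — {bracket}
2. bearing@(1, 0) — no placed neighbour ⇒ disconnected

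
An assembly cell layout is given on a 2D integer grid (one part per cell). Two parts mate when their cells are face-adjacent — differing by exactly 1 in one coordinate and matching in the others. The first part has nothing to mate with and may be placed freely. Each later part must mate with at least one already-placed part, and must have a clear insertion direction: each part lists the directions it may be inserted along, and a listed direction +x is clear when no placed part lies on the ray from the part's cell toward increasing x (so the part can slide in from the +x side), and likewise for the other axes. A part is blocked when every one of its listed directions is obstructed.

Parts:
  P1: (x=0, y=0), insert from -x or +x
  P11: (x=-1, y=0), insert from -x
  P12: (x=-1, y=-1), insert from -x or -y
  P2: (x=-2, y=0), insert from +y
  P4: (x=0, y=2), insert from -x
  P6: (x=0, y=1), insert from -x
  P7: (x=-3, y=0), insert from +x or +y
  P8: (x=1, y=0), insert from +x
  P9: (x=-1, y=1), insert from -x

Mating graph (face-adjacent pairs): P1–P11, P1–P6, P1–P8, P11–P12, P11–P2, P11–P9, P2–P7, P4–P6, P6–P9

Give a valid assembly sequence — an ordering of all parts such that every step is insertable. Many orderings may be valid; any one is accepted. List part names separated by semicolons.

1. P6@(0, 1) [-x clear] — {P6}
2. P9@(-1, 1) [-x clear] — {P6, P9}
3. P4@(0, 2) [-x clear] — {P4, P6, P9}
4. P1@(0, 0) [-x clear] — {P1, P4, P6, P9}
5. P8@(1, 0) [+x clear] — {P1, P4, P6, P8, P9}
6. P11@(-1, 0) [-x clear] — {P1, P11, P4, P6, P8, P9}
7. P2@(-2, 0) [+y clear] — {P1, P11, P2, P4, P6, P8, P9}
8. P12@(-1, -1) [-x clear] — {P1, P11, P12, P2, P4, P6, P8, P9}
9. P7@(-3, 0) [+y clear] — {P1, P11, P12, P2, P4, P6, P7, P8, P9}

P6; P9; P4; P1; P8; P11; P2; P12; P7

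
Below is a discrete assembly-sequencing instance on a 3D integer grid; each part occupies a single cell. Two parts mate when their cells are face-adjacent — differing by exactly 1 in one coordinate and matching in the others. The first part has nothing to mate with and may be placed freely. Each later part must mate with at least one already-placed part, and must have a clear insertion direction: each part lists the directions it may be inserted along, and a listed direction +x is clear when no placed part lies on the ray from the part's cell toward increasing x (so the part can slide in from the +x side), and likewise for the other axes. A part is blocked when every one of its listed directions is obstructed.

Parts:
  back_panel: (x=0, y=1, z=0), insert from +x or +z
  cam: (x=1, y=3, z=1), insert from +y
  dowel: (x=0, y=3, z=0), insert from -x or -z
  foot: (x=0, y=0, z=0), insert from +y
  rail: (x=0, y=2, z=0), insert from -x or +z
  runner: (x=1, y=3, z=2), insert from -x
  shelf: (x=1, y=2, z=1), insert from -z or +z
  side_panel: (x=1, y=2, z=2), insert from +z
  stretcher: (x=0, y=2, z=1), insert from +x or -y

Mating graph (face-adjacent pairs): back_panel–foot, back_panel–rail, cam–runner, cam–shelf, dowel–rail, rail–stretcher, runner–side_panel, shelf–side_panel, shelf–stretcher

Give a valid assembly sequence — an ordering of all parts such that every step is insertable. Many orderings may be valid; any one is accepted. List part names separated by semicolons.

foot; back_panel; rail; dowel; stretcher; shelf; side_panel; runner; cam

1. foot@(0, 0, 0) [+y clear] — {foot}
2. back_panel@(0, 1, 0) [+x clear] — {back_panel, foot}
3. rail@(0, 2, 0) [-x clear] — {back_panel, foot, rail}
4. dowel@(0, 3, 0) [-x clear] — {back_panel, dowel, foot, rail}
5. stretcher@(0, 2, 1) [+x clear] — {back_panel, dowel, foot, rail, stretcher}
6. shelf@(1, 2, 1) [-z clear] — {back_panel, dowel, foot, rail, shelf, stretcher}
7. side_panel@(1, 2, 2) [+z clear] — {back_panel, dowel, foot, rail, shelf, side_panel, stretcher}
8. runner@(1, 3, 2) [-x clear] — {back_panel, dowel, foot, rail, runner, shelf, side_panel, stretcher}
9. cam@(1, 3, 1) [+y clear] — {back_panel, cam, dowel, foot, rail, runner, shelf, side_panel, stretcher}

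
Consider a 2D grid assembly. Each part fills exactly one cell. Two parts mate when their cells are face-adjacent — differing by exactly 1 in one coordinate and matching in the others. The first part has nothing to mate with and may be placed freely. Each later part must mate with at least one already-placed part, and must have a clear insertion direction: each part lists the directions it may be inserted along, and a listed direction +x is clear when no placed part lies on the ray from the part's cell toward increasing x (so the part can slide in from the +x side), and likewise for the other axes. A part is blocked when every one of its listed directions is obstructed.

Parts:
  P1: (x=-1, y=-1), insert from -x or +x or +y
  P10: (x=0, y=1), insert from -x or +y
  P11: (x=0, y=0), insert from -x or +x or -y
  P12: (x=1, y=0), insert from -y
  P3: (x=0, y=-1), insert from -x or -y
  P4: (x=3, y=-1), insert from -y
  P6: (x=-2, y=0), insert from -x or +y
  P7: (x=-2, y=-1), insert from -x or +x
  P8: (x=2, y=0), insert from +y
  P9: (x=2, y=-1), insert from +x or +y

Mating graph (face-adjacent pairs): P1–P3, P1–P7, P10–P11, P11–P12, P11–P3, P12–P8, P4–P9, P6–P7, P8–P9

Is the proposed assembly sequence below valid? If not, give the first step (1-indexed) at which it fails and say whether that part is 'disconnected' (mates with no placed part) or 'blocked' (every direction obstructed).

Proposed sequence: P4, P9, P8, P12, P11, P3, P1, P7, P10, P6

Valid

1. P4@(3, -1) [-y clear] — {P4}
2. P9@(2, -1) [+y clear] — {P4, P9}
3. P8@(2, 0) [+y clear] — {P4, P8, P9}
4. P12@(1, 0) [-y clear] — {P12, P4, P8, P9}
5. P11@(0, 0) [-x clear] — {P11, P12, P4, P8, P9}
6. P3@(0, -1) [-x clear] — {P11, P12, P3, P4, P8, P9}
7. P1@(-1, -1) [-x clear] — {P1, P11, P12, P3, P4, P8, P9}
8. P7@(-2, -1) [-x clear] — {P1, P11, P12, P3, P4, P7, P8, P9}
9. P10@(0, 1) [-x clear] — {P1, P10, P11, P12, P3, P4, P7, P8, P9}
10. P6@(-2, 0) [-x clear] — {P1, P10, P11, P12, P3, P4, P6, P7, P8, P9}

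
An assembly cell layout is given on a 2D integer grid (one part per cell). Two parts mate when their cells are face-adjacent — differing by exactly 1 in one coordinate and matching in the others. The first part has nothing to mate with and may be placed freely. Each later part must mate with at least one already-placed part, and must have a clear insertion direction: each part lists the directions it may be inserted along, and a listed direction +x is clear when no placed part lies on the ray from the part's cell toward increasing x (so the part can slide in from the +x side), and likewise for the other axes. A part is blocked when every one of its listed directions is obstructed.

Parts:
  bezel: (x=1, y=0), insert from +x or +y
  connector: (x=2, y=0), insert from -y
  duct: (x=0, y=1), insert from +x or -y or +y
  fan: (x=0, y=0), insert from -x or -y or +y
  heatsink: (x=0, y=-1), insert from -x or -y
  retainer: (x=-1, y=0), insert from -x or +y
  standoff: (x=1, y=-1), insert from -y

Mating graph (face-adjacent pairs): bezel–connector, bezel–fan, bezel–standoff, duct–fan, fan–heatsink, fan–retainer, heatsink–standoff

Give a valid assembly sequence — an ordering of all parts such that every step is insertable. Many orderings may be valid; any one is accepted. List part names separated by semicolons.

heatsink; standoff; bezel; connector; fan; retainer; duct

1. heatsink@(0, -1) [-x clear] — {heatsink}
2. standoff@(1, -1) [-y clear] — {heatsink, standoff}
3. bezel@(1, 0) [+x clear] — {bezel, heatsink, standoff}
4. connector@(2, 0) [-y clear] — {bezel, connector, heatsink, standoff}
5. fan@(0, 0) [-x clear] — {bezel, connector, fan, heatsink, standoff}
6. retainer@(-1, 0) [-x clear] — {bezel, connector, fan, heatsink, retainer, standoff}
7. duct@(0, 1) [+x clear] — {bezel, connector, duct, fan, heatsink, retainer, standoff}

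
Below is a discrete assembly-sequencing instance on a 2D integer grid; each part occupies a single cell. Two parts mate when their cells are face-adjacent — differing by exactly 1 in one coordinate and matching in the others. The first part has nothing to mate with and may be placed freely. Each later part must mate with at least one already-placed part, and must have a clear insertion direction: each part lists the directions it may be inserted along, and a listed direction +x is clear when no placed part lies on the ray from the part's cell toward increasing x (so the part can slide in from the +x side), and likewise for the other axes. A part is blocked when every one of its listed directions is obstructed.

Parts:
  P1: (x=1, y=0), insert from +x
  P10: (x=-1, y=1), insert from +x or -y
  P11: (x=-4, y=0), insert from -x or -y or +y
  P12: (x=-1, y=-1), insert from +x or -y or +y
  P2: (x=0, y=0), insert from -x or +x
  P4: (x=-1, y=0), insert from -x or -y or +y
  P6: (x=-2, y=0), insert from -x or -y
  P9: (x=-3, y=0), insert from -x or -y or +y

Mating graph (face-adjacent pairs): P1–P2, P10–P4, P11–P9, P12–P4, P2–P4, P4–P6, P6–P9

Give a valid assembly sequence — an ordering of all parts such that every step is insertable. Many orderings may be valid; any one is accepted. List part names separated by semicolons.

P6; P9; P11; P4; P10; P2; P12; P1

1. P6@(-2, 0) [-x clear] — {P6}
2. P9@(-3, 0) [-x clear] — {P6, P9}
3. P11@(-4, 0) [-x clear] — {P11, P6, P9}
4. P4@(-1, 0) [-y clear] — {P11, P4, P6, P9}
5. P10@(-1, 1) [+x clear] — {P10, P11, P4, P6, P9}
6. P2@(0, 0) [+x clear] — {P10, P11, P2, P4, P6, P9}
7. P12@(-1, -1) [+x clear] — {P10, P11, P12, P2, P4, P6, P9}
8. P1@(1, 0) [+x clear] — {P1, P10, P11, P12, P2, P4, P6, P9}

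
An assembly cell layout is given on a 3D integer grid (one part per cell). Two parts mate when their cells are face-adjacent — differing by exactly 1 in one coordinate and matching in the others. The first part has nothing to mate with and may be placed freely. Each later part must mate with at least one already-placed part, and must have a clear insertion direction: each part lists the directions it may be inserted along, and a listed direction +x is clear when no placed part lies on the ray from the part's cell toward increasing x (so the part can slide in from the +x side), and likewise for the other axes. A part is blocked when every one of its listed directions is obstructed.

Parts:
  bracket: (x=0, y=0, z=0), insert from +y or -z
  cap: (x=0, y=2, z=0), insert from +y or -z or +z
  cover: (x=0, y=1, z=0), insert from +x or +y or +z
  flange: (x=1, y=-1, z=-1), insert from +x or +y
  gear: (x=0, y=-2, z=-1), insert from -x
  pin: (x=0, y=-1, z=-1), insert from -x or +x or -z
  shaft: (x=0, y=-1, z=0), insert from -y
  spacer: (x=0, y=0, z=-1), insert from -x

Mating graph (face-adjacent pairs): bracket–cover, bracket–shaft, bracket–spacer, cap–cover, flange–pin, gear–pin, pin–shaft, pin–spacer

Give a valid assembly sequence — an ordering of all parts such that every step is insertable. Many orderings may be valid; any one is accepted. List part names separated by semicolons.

spacer; pin; flange; shaft; gear; bracket; cover; cap

1. spacer@(0, 0, -1) [-x clear] — {spacer}
2. pin@(0, -1, -1) [-x clear] — {pin, spacer}
3. flange@(1, -1, -1) [+x clear] — {flange, pin, spacer}
4. shaft@(0, -1, 0) [-y clear] — {flange, pin, shaft, spacer}
5. gear@(0, -2, -1) [-x clear] — {flange, gear, pin, shaft, spacer}
6. bracket@(0, 0, 0) [+y clear] — {bracket, flange, gear, pin, shaft, spacer}
7. cover@(0, 1, 0) [+x clear] — {bracket, cover, flange, gear, pin, shaft, spacer}
8. cap@(0, 2, 0) [+y clear] — {bracket, cap, cover, flange, gear, pin, shaft, spacer}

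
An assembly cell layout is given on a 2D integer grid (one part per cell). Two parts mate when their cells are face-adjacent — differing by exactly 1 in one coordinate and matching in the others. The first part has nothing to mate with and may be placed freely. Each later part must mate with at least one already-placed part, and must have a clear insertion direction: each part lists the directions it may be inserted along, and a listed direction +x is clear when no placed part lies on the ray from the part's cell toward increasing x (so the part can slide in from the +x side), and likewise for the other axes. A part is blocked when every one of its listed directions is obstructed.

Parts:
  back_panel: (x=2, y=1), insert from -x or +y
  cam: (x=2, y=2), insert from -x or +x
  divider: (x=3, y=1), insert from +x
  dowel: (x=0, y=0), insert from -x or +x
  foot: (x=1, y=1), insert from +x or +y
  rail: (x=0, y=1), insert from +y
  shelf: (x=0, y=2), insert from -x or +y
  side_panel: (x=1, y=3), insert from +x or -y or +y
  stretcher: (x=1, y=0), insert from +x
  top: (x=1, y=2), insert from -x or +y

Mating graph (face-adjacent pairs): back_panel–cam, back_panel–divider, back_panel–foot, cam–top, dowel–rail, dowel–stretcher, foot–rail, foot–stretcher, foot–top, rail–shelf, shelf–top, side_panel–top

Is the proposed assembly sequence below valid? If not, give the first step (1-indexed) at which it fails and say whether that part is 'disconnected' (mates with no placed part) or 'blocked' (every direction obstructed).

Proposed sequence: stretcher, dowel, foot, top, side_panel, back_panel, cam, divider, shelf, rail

Invalid at step 10 (blocked)

1. stretcher@(1, 0) [+x clear] — {stretcher}
2. dowel@(0, 0) [-x clear] — {dowel, stretcher}
3. foot@(1, 1) [+x clear] — {dowel, foot, stretcher}
4. top@(1, 2) [-x clear] — {dowel, foot, stretcher, top}
5. side_panel@(1, 3) [+x clear] — {dowel, foot, side_panel, stretcher, top}
6. back_panel@(2, 1) [+y clear] — {back_panel, dowel, foot, side_panel, stretcher, top}
7. cam@(2, 2) [+x clear] — {back_panel, cam, dowel, foot, side_panel, stretcher, top}
8. divider@(3, 1) [+x clear] — {back_panel, cam, divider, dowel, foot, side_panel, stretcher, top}
9. shelf@(0, 2) [-x clear] — {back_panel, cam, divider, dowel, foot, shelf, side_panel, stretcher, top}
10. rail@(0, 1) — +y all obstructed ⇒ blocked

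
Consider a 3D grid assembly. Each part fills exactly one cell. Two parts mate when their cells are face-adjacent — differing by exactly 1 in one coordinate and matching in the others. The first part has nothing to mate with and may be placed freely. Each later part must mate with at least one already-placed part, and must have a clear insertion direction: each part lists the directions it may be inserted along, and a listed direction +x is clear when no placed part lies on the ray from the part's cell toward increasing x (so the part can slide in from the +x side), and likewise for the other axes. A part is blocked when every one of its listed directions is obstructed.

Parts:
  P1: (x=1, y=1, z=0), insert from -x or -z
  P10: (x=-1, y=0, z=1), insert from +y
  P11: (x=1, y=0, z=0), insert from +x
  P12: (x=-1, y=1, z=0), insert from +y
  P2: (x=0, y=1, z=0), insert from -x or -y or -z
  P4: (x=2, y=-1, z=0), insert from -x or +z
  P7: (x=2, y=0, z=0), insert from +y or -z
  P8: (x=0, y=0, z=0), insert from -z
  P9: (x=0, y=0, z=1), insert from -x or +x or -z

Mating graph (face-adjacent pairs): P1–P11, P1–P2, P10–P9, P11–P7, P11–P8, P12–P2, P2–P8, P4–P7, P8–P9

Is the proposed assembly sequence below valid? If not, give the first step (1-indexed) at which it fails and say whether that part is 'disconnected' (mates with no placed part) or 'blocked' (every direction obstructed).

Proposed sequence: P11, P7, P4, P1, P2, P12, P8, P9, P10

Valid

1. P11@(1, 0, 0) [+x clear] — {P11}
2. P7@(2, 0, 0) [+y clear] — {P11, P7}
3. P4@(2, -1, 0) [-x clear] — {P11, P4, P7}
4. P1@(1, 1, 0) [-x clear] — {P1, P11, P4, P7}
5. P2@(0, 1, 0) [-x clear] — {P1, P11, P2, P4, P7}
6. P12@(-1, 1, 0) [+y clear] — {P1, P11, P12, P2, P4, P7}
7. P8@(0, 0, 0) [-z clear] — {P1, P11, P12, P2, P4, P7, P8}
8. P9@(0, 0, 1) [-x clear] — {P1, P11, P12, P2, P4, P7, P8, P9}
9. P10@(-1, 0, 1) [+y clear] — {P1, P10, P11, P12, P2, P4, P7, P8, P9}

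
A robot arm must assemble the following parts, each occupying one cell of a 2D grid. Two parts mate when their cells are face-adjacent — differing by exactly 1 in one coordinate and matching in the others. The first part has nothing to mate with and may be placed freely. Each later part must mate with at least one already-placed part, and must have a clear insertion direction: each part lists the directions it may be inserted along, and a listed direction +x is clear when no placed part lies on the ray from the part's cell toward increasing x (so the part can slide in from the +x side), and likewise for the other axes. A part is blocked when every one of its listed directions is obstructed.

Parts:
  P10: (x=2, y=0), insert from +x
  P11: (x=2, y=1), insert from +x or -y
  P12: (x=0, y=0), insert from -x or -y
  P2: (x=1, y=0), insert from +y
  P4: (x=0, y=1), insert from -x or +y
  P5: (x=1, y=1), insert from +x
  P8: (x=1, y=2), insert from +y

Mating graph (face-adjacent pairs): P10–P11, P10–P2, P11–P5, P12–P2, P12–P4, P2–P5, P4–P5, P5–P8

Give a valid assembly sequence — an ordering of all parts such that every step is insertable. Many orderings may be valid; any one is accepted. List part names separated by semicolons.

P10; P2; P5; P11; P12; P4; P8

1. P10@(2, 0) [+x clear] — {P10}
2. P2@(1, 0) [+y clear] — {P10, P2}
3. P5@(1, 1) [+x clear] — {P10, P2, P5}
4. P11@(2, 1) [+x clear] — {P10, P11, P2, P5}
5. P12@(0, 0) [-x clear] — {P10, P11, P12, P2, P5}
6. P4@(0, 1) [-x clear] — {P10, P11, P12, P2, P4, P5}
7. P8@(1, 2) [+y clear] — {P10, P11, P12, P2, P4, P5, P8}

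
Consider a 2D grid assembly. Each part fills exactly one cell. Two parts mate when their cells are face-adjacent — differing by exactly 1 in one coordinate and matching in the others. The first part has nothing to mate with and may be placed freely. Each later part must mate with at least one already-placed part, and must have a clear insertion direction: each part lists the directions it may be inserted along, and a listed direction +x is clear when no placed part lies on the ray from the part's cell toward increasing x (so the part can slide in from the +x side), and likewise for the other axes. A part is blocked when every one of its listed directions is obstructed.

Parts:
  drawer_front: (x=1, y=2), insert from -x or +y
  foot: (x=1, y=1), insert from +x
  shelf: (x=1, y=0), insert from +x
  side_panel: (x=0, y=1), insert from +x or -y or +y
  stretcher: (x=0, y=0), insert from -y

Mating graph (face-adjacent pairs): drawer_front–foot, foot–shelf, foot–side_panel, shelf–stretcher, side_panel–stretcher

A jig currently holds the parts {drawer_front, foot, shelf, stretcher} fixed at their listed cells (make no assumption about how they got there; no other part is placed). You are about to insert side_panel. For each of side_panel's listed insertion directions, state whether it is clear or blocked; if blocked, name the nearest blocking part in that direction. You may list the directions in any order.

+x: blocked by foot; +y: clear; -y: blocked by stretcher

+x: nearest on ray is foot@(1, 1) ⇒ blocked
-y: nearest on ray is stretcher@(0, 0) ⇒ blocked
+y: ray from side_panel(0, 1) has no placed part ⇒ clear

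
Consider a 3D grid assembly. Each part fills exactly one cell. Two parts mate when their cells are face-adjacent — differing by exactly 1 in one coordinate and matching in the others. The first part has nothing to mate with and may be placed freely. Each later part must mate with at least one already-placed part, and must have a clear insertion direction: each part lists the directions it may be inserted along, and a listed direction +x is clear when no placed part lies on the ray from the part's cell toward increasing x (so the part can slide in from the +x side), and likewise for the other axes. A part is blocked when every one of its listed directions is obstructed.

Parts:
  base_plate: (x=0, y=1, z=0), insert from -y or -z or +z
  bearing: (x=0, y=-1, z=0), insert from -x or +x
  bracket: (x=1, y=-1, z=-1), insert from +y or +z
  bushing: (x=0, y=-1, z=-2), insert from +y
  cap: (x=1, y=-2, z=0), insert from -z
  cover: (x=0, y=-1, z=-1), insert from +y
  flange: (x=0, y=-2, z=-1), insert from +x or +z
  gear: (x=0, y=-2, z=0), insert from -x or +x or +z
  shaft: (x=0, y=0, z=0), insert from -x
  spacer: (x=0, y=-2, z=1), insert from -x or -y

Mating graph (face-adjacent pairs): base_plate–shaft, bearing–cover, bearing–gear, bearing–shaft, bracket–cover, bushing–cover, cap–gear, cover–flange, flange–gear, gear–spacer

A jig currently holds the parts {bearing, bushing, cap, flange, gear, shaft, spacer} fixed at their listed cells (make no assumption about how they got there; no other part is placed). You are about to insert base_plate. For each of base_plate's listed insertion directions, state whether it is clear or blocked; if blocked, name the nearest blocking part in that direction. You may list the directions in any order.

+z: clear; -y: blocked by shaft; -z: clear

-y: nearest on ray is shaft@(0, 0, 0) ⇒ blocked
-z: ray from base_plate(0, 1, 0) has no placed part ⇒ clear
+z: ray from base_plate(0, 1, 0) has no placed part ⇒ clear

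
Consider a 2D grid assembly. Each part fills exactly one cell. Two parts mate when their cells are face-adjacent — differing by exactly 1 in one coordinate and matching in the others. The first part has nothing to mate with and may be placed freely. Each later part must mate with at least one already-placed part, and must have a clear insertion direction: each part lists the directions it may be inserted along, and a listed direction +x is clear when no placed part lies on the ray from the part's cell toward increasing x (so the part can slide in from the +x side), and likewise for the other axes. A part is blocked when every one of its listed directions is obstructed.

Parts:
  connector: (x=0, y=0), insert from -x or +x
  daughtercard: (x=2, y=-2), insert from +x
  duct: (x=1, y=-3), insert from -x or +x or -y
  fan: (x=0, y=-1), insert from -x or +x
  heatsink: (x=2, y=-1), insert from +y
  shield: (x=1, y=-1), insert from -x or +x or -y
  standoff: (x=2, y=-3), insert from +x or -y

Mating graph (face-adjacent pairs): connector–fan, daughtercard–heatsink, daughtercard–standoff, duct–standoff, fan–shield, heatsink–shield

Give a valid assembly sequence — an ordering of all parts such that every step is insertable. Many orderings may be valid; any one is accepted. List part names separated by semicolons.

1. daughtercard@(2, -2) [+x clear] — {daughtercard}
2. heatsink@(2, -1) [+y clear] — {daughtercard, heatsink}
3. shield@(1, -1) [-x clear] — {daughtercard, heatsink, shield}
4. standoff@(2, -3) [+x clear] — {daughtercard, heatsink, shield, standoff}
5. fan@(0, -1) [-x clear] — {daughtercard, fan, heatsink, shield, standoff}
6. connector@(0, 0) [-x clear] — {connector, daughtercard, fan, heatsink, shield, standoff}
7. duct@(1, -3) [-x clear] — {connector, daughtercard, duct, fan, heatsink, shield, standoff}

daughtercard; heatsink; shield; standoff; fan; connector; duct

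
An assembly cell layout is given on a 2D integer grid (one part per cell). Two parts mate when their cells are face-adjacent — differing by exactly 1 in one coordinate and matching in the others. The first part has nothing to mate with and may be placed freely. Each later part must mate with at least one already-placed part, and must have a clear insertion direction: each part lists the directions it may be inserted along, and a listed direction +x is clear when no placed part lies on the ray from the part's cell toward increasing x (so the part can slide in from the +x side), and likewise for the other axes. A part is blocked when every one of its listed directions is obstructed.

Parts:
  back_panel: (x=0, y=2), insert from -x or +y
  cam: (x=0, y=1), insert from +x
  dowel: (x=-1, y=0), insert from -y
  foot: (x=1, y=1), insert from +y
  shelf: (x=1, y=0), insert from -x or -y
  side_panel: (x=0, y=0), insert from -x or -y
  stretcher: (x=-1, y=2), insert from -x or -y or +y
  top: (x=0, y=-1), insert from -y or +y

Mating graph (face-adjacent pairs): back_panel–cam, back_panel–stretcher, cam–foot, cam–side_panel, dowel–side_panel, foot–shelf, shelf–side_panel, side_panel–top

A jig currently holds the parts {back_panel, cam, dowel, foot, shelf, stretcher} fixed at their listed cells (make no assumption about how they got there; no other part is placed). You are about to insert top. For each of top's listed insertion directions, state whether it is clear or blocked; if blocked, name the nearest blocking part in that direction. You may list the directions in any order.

+y: blocked by cam; -y: clear

-y: ray from top(0, -1) has no placed part ⇒ clear
+y: nearest on ray is cam@(0, 1) ⇒ blocked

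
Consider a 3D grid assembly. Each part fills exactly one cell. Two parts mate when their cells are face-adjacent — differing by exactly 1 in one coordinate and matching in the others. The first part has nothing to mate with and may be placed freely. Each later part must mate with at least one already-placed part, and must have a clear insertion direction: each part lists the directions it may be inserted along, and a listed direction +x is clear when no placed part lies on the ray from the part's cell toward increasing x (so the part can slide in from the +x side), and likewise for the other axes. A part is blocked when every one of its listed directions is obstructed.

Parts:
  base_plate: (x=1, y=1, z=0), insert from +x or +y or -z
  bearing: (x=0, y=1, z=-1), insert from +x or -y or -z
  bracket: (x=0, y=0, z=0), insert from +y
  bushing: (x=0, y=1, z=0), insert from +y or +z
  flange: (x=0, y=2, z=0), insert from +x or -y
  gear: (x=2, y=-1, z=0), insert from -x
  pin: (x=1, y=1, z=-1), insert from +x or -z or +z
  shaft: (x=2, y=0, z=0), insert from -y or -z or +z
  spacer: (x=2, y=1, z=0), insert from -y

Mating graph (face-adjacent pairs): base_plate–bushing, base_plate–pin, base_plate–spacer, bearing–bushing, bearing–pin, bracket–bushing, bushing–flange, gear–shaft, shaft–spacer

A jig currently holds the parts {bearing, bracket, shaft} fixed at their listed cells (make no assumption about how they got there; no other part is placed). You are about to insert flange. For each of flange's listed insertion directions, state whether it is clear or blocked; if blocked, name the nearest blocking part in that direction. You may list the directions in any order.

+x: clear; -y: blocked by bracket

+x: ray from flange(0, 2, 0) has no placed part ⇒ clear
-y: nearest on ray is bracket@(0, 0, 0) ⇒ blocked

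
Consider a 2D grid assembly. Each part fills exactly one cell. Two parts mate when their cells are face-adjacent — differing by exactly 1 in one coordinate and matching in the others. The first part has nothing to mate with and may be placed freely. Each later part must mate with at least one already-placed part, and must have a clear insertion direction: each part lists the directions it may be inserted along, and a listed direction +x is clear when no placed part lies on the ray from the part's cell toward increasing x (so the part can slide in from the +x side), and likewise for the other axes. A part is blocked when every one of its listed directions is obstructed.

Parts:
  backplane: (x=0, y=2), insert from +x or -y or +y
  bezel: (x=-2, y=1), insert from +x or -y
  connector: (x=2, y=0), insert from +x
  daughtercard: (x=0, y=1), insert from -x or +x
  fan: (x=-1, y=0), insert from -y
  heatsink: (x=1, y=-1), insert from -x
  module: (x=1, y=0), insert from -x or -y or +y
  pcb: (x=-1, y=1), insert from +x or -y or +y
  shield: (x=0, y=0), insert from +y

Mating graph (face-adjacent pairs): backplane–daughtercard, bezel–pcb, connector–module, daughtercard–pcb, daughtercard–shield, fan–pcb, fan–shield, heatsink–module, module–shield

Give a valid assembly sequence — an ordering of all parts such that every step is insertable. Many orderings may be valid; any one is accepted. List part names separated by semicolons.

1. connector@(2, 0) [+x clear] — {connector}
2. module@(1, 0) [-x clear] — {connector, module}
3. shield@(0, 0) [+y clear] — {connector, module, shield}
4. daughtercard@(0, 1) [-x clear] — {connector, daughtercard, module, shield}
5. pcb@(-1, 1) [-y clear] — {connector, daughtercard, module, pcb, shield}
6. backplane@(0, 2) [+x clear] — {backplane, connector, daughtercard, module, pcb, shield}
7. heatsink@(1, -1) [-x clear] — {backplane, connector, daughtercard, heatsink, module, pcb, shield}
8. fan@(-1, 0) [-y clear] — {backplane, connector, daughtercard, fan, heatsink, module, pcb, shield}
9. bezel@(-2, 1) [-y clear] — {backplane, bezel, connector, daughtercard, fan, heatsink, module, pcb, shield}

connector; module; shield; daughtercard; pcb; backplane; heatsink; fan; bezel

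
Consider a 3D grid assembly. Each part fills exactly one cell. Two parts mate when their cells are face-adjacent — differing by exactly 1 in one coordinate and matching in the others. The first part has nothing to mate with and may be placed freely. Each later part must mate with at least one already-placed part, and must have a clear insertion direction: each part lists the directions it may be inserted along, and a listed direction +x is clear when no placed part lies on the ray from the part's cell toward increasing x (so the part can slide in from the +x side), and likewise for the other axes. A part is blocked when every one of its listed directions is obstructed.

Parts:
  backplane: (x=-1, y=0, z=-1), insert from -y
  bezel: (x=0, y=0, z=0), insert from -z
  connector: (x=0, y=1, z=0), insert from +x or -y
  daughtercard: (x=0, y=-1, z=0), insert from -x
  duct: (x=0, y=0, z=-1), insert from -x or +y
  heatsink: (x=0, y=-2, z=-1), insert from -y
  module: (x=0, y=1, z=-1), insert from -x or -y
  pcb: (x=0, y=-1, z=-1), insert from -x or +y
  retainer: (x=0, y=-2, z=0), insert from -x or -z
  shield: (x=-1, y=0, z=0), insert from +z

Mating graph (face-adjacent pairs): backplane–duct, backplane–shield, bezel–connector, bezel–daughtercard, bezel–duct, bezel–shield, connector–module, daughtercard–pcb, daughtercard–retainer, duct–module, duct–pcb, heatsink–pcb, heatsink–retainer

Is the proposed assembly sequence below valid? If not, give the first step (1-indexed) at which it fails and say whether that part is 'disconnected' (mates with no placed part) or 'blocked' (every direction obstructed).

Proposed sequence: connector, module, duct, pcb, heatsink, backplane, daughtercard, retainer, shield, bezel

1. connector@(0, 1, 0) [+x clear] — {connector}
2. module@(0, 1, -1) [-x clear] — {connector, module}
3. duct@(0, 0, -1) [-x clear] — {connector, duct, module}
4. pcb@(0, -1, -1) [-x clear] — {connector, duct, module, pcb}
5. heatsink@(0, -2, -1) [-y clear] — {connector, duct, heatsink, module, pcb}
6. backplane@(-1, 0, -1) [-y clear] — {backplane, connector, duct, heatsink, module, pcb}
7. daughtercard@(0, -1, 0) [-x clear] — {backplane, connector, daughtercard, duct, heatsink, module, pcb}
8. retainer@(0, -2, 0) [-x clear] — {backplane, connector, daughtercard, duct, heatsink, module, pcb, retainer}
9. shield@(-1, 0, 0) [+z clear] — {backplane, connector, daughtercard, duct, heatsink, module, pcb, retainer, shield}
10. bezel@(0, 0, 0) — -z all obstructed ⇒ blocked

Invalid at step 10 (blocked)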